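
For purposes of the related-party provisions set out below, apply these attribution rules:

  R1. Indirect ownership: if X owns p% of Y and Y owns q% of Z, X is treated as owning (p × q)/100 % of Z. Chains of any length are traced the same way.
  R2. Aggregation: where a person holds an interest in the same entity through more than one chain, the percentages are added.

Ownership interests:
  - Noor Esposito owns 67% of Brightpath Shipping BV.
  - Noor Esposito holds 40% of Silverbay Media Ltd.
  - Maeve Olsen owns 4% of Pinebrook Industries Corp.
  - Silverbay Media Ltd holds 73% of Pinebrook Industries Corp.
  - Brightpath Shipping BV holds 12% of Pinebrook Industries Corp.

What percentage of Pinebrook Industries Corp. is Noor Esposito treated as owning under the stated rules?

37.24%

Chain via Silverbay Media Ltd (R1): 40% × 73% = 29.2% of Pinebrook Industries Corp.
Chain via Brightpath Shipping BV (R1): 67% × 12% = 8.04% of Pinebrook Industries Corp.
Aggregating (R2): 29.2% + 8.04% = 37.24%.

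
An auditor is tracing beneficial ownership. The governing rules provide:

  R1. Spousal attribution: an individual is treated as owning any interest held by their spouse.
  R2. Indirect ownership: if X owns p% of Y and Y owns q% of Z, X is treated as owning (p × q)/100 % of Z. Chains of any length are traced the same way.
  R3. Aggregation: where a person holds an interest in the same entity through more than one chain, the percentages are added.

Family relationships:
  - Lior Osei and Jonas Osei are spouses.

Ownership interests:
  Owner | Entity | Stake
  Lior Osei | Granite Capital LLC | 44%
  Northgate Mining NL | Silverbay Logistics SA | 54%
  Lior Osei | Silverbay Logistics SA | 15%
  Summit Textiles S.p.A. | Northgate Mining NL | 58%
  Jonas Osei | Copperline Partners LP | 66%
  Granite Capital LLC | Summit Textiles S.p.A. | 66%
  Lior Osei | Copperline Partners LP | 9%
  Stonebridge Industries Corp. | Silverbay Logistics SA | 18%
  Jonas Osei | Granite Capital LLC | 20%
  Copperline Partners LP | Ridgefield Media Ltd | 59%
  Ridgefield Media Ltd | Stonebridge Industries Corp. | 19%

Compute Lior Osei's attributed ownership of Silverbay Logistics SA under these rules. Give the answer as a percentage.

29.742918%

By spousal attribution (R1), Lior Osei is treated as also owning Jonas Osei's interest in Copperline Partners LP, giving 9% + 66% = 75%.
By spousal attribution (R1), Lior Osei is treated as also owning Jonas Osei's interest in Granite Capital LLC, giving 44% + 20% = 64%.
Chain via Copperline Partners LP → Ridgefield Media Ltd → Stonebridge Industries Corp. (R2): 75% × 59% × 19% × 18% = 1.51335% of Silverbay Logistics SA.
Chain via Granite Capital LLC → Summit Textiles S.p.A. → Northgate Mining NL (R2): 64% × 66% × 58% × 54% = 13.229568% of Silverbay Logistics SA.
Direct interest in Silverbay Logistics SA: 15%.
Aggregating (R3): 1.51335% + 13.229568% + 15% = 29.742918%.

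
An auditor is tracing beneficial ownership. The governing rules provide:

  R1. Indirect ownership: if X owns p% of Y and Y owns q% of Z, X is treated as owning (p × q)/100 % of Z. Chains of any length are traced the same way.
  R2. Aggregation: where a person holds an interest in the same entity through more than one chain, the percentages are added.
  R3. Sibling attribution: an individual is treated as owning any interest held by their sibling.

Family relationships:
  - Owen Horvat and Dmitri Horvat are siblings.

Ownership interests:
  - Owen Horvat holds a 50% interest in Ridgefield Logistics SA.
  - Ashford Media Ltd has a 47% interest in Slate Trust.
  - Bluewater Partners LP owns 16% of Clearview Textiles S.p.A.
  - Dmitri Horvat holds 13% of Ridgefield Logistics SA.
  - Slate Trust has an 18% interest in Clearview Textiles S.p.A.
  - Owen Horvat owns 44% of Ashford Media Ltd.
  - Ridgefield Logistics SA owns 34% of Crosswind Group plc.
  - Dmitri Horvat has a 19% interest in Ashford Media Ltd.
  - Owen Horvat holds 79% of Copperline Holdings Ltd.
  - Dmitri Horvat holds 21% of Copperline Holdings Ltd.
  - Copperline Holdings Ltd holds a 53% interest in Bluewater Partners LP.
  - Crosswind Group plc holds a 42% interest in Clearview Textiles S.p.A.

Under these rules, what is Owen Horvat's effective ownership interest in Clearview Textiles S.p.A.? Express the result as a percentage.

By sibling attribution (R3), Owen Horvat is treated as also owning Dmitri Horvat's interest in Copperline Holdings Ltd, giving 79% + 21% = 100%.
By sibling attribution (R3), Owen Horvat is treated as also owning Dmitri Horvat's interest in Ridgefield Logistics SA, giving 50% + 13% = 63%.
By sibling attribution (R3), Owen Horvat is treated as also owning Dmitri Horvat's interest in Ashford Media Ltd, giving 44% + 19% = 63%.
Chain via Copperline Holdings Ltd → Bluewater Partners LP (R1): 100% × 53% × 16% = 8.48% of Clearview Textiles S.p.A.
Chain via Ridgefield Logistics SA → Crosswind Group plc (R1): 63% × 34% × 42% = 8.9964% of Clearview Textiles S.p.A.
Chain via Ashford Media Ltd → Slate Trust (R1): 63% × 47% × 18% = 5.3298% of Clearview Textiles S.p.A.
Aggregating (R2): 8.48% + 8.9964% + 5.3298% = 22.8062%.

22.8062%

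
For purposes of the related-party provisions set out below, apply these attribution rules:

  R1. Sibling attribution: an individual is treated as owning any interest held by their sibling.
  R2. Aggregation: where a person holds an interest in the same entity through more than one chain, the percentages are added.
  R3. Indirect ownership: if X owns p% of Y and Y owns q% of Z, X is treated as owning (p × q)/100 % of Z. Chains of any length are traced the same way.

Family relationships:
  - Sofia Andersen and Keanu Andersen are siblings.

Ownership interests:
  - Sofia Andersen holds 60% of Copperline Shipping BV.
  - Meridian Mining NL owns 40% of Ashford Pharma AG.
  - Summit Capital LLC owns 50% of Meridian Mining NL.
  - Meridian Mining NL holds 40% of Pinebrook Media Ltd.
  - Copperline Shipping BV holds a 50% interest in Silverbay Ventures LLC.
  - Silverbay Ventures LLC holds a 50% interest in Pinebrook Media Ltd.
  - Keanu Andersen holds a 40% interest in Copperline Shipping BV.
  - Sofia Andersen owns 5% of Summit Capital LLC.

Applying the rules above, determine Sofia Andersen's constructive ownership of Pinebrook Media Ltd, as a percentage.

By sibling attribution (R1), Sofia Andersen is treated as also owning Keanu Andersen's interest in Copperline Shipping BV, giving 60% + 40% = 100%.
Chain via Copperline Shipping BV → Silverbay Ventures LLC (R3): 100% × 50% × 50% = 25% of Pinebrook Media Ltd.
Chain via Summit Capital LLC → Meridian Mining NL (R3): 5% × 50% × 40% = 1% of Pinebrook Media Ltd.
Aggregating (R2): 25% + 1% = 26%.

26%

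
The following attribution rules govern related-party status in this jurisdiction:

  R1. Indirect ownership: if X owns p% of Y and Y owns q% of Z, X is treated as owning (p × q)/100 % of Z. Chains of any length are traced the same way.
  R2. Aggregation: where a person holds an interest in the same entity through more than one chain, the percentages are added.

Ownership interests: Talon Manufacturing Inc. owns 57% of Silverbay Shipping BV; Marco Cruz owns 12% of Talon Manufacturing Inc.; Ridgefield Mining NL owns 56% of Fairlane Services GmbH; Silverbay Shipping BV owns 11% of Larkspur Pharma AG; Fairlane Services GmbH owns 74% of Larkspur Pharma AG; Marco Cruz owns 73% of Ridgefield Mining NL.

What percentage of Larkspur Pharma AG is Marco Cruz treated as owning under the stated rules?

Chain via Ridgefield Mining NL → Fairlane Services GmbH (R1): 73% × 56% × 74% = 30.2512% of Larkspur Pharma AG.
Chain via Talon Manufacturing Inc. → Silverbay Shipping BV (R1): 12% × 57% × 11% = 0.7524% of Larkspur Pharma AG.
Aggregating (R2): 30.2512% + 0.7524% = 31.0036%.

31.0036%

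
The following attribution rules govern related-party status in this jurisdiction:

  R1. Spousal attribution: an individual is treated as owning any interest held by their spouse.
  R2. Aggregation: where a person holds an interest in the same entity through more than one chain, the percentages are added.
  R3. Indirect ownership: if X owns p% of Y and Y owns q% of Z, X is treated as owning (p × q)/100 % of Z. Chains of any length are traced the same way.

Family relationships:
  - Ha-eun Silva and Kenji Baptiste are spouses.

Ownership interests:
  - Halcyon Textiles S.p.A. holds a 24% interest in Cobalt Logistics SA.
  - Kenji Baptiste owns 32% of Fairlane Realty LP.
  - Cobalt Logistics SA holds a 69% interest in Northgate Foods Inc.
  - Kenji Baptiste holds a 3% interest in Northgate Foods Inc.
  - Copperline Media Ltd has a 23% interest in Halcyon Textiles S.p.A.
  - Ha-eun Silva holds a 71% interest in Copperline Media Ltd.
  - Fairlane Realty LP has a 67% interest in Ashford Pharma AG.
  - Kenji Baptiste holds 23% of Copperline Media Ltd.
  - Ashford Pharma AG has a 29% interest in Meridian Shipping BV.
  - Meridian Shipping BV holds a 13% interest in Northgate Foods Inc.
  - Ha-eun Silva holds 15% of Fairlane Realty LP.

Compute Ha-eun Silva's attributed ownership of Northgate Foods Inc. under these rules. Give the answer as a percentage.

7.767445%

By spousal attribution (R1), Ha-eun Silva is treated as also owning Kenji Baptiste's interest in Fairlane Realty LP, giving 15% + 32% = 47%.
By spousal attribution (R1), Ha-eun Silva is treated as also owning Kenji Baptiste's interest in Copperline Media Ltd, giving 71% + 23% = 94%.
By spousal attribution (R1), Ha-eun Silva is treated as owning Kenji Baptiste's 3% interest in Northgate Foods Inc.
Chain via Fairlane Realty LP → Ashford Pharma AG → Meridian Shipping BV (R3): 47% × 67% × 29% × 13% = 1.187173% of Northgate Foods Inc.
Chain via Copperline Media Ltd → Halcyon Textiles S.p.A. → Cobalt Logistics SA (R3): 94% × 23% × 24% × 69% = 3.580272% of Northgate Foods Inc.
Direct interest in Northgate Foods Inc: 3%.
Aggregating (R2): 1.187173% + 3.580272% + 3% = 7.767445%.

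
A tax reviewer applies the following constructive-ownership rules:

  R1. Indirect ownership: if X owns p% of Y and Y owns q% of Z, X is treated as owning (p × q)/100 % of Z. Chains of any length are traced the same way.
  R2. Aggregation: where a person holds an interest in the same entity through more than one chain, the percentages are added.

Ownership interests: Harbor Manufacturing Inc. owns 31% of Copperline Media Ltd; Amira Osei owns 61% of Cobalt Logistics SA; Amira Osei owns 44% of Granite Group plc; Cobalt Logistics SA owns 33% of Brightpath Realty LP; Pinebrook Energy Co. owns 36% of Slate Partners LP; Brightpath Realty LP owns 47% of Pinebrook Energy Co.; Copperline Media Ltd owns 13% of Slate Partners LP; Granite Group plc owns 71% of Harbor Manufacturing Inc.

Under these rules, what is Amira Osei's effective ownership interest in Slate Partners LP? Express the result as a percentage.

Chain via Granite Group plc → Harbor Manufacturing Inc. → Copperline Media Ltd (R1): 44% × 71% × 31% × 13% = 1.258972% of Slate Partners LP.
Chain via Cobalt Logistics SA → Brightpath Realty LP → Pinebrook Energy Co. (R1): 61% × 33% × 47% × 36% = 3.405996% of Slate Partners LP.
Aggregating (R2): 1.258972% + 3.405996% = 4.664968%.

4.664968%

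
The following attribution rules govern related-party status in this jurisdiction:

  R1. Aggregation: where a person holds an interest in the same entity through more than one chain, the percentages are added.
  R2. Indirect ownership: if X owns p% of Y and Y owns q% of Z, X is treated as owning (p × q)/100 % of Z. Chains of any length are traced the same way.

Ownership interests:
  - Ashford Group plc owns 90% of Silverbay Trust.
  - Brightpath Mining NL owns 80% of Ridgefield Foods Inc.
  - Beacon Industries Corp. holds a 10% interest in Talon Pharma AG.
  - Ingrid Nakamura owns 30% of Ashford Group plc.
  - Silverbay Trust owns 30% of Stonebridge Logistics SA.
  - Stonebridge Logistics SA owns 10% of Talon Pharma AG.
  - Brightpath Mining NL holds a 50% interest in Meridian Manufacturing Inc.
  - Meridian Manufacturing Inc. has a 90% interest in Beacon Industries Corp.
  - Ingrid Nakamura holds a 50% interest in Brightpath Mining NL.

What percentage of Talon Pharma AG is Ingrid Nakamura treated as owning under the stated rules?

3.06%

Chain via Brightpath Mining NL → Meridian Manufacturing Inc. → Beacon Industries Corp. (R2): 50% × 50% × 90% × 10% = 2.25% of Talon Pharma AG.
Chain via Ashford Group plc → Silverbay Trust → Stonebridge Logistics SA (R2): 30% × 90% × 30% × 10% = 0.81% of Talon Pharma AG.
Aggregating (R1): 2.25% + 0.81% = 3.06%.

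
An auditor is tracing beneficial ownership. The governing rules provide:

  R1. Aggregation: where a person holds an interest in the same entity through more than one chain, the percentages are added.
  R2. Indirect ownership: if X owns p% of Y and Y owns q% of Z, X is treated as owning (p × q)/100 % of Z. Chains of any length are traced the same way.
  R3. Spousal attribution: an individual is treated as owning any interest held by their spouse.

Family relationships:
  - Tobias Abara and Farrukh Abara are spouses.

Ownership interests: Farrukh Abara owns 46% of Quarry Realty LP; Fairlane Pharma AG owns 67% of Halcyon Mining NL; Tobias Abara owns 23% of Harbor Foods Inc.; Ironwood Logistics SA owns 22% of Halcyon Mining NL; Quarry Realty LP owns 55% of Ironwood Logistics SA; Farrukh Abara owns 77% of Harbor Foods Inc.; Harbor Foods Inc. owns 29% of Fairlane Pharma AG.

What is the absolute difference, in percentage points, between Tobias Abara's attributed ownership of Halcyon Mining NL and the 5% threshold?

By spousal attribution (R3), Tobias Abara is treated as also owning Farrukh Abara's interest in Harbor Foods Inc, giving 23% + 77% = 100%.
By spousal attribution (R3), Tobias Abara is treated as owning Farrukh Abara's 46% interest in Quarry Realty LP.
Chain via Harbor Foods Inc. → Fairlane Pharma AG (R2): 100% × 29% × 67% = 19.43% of Halcyon Mining NL.
Chain via Quarry Realty LP → Ironwood Logistics SA (R2): 46% × 55% × 22% = 5.566% of Halcyon Mining NL.
Aggregating (R1): 19.43% + 5.566% = 24.996%.
24.996% exceeds the 5% threshold by 19.996 percentage points.

19.996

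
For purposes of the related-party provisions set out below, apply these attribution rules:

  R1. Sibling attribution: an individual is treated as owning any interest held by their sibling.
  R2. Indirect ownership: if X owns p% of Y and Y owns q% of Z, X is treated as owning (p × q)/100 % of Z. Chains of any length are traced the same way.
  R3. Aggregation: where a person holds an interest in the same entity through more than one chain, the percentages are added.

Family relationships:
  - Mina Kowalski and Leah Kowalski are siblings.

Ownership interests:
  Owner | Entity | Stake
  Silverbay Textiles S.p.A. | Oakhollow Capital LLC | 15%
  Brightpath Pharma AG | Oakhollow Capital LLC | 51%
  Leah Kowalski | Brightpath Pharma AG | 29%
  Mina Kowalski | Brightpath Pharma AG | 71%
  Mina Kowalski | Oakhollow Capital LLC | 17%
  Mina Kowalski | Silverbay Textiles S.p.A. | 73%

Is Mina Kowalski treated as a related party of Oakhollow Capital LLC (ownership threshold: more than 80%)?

No

By sibling attribution (R1), Mina Kowalski is treated as also owning Leah Kowalski's interest in Brightpath Pharma AG, giving 71% + 29% = 100%.
Chain via Silverbay Textiles S.p.A. (R2): 73% × 15% = 10.95% of Oakhollow Capital LLC.
Chain via Brightpath Pharma AG (R2): 100% × 51% = 51% of Oakhollow Capital LLC.
Direct interest in Oakhollow Capital LLC: 17%.
Aggregating (R3): 10.95% + 51% + 17% = 78.95%.
78.95% does not exceed the 80% threshold, so Mina is not a related party to Oakhollow Capital LLC.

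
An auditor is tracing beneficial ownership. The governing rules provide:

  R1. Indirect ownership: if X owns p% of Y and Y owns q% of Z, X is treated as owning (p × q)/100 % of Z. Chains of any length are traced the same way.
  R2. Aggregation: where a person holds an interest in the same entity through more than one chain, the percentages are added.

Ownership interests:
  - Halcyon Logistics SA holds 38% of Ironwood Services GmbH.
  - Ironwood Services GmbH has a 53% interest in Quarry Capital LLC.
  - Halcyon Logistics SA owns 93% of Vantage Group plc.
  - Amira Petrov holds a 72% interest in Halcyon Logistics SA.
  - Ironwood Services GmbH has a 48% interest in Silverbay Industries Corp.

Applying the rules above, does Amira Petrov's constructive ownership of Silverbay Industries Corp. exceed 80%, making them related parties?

No

Chain via Halcyon Logistics SA → Ironwood Services GmbH (R1): 72% × 38% × 48% = 13.1328% of Silverbay Industries Corp.
13.1328% does not exceed the 80% threshold, so Amira is not a related party to Silverbay Industries Corp.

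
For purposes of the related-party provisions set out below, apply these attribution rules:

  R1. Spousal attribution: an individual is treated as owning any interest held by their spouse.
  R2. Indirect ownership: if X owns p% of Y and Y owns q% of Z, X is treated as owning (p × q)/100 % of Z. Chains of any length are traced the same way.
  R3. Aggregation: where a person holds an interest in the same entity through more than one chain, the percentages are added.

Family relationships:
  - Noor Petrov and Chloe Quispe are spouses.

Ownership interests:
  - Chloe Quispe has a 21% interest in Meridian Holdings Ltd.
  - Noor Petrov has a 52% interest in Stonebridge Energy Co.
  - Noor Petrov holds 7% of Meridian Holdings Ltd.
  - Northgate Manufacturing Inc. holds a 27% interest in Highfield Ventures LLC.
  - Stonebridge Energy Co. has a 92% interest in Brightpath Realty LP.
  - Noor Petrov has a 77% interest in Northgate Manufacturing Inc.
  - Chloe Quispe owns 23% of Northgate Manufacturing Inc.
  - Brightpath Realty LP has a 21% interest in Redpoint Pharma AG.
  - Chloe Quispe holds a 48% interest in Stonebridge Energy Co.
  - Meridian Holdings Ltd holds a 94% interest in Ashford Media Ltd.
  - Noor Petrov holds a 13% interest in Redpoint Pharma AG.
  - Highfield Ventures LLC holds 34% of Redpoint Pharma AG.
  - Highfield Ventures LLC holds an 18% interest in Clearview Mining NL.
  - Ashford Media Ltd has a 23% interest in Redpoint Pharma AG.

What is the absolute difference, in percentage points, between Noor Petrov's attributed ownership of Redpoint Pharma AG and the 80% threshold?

By spousal attribution (R1), Noor Petrov is treated as also owning Chloe Quispe's interest in Meridian Holdings Ltd, giving 7% + 21% = 28%.
By spousal attribution (R1), Noor Petrov is treated as also owning Chloe Quispe's interest in Northgate Manufacturing Inc, giving 77% + 23% = 100%.
By spousal attribution (R1), Noor Petrov is treated as also owning Chloe Quispe's interest in Stonebridge Energy Co, giving 52% + 48% = 100%.
Chain via Meridian Holdings Ltd → Ashford Media Ltd (R2): 28% × 94% × 23% = 6.0536% of Redpoint Pharma AG.
Chain via Northgate Manufacturing Inc. → Highfield Ventures LLC (R2): 100% × 27% × 34% = 9.18% of Redpoint Pharma AG.
Chain via Stonebridge Energy Co. → Brightpath Realty LP (R2): 100% × 92% × 21% = 19.32% of Redpoint Pharma AG.
Direct interest in Redpoint Pharma AG: 13%.
Aggregating (R3): 6.0536% + 9.18% + 19.32% + 13% = 47.5536%.
47.5536% falls short of the 80% threshold by 32.4464 percentage points.

32.4464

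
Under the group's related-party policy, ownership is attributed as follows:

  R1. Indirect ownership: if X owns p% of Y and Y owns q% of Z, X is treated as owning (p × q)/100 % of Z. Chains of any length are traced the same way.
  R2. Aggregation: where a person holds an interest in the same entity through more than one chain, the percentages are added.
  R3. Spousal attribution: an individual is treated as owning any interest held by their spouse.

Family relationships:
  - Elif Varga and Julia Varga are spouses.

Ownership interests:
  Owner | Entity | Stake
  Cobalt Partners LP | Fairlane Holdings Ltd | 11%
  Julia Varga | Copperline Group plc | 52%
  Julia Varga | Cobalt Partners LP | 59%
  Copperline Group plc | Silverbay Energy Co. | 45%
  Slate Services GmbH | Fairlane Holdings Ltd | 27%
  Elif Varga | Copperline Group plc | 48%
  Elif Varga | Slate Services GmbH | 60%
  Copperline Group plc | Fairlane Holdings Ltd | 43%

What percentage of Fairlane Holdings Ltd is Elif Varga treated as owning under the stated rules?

65.69%

By spousal attribution (R3), Elif Varga is treated as also owning Julia Varga's interest in Copperline Group plc, giving 48% + 52% = 100%.
By spousal attribution (R3), Elif Varga is treated as owning Julia Varga's 59% interest in Cobalt Partners LP.
Chain via Copperline Group plc (R1): 100% × 43% = 43% of Fairlane Holdings Ltd.
Chain via Slate Services GmbH (R1): 60% × 27% = 16.2% of Fairlane Holdings Ltd.
Chain via Cobalt Partners LP (R1): 59% × 11% = 6.49% of Fairlane Holdings Ltd.
Aggregating (R2): 43% + 16.2% + 6.49% = 65.69%.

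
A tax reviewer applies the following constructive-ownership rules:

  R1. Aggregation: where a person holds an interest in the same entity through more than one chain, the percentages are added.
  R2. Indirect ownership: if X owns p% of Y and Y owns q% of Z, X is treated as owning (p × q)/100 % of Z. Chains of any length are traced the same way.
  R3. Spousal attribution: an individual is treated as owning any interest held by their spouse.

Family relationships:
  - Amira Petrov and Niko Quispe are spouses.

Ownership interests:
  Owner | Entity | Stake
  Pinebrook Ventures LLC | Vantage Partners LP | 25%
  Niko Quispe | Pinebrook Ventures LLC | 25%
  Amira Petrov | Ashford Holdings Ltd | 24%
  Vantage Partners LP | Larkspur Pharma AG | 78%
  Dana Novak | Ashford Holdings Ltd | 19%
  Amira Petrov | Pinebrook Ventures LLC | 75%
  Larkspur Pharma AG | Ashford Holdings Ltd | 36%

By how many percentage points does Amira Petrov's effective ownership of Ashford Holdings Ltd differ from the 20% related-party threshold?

By spousal attribution (R3), Amira Petrov is treated as also owning Niko Quispe's interest in Pinebrook Ventures LLC, giving 75% + 25% = 100%.
Chain via Pinebrook Ventures LLC → Vantage Partners LP → Larkspur Pharma AG (R2): 100% × 25% × 78% × 36% = 7.02% of Ashford Holdings Ltd.
Direct interest in Ashford Holdings Ltd: 24%.
Aggregating (R1): 7.02% + 24% = 31.02%.
31.02% exceeds the 20% threshold by 11.02 percentage points.

11.02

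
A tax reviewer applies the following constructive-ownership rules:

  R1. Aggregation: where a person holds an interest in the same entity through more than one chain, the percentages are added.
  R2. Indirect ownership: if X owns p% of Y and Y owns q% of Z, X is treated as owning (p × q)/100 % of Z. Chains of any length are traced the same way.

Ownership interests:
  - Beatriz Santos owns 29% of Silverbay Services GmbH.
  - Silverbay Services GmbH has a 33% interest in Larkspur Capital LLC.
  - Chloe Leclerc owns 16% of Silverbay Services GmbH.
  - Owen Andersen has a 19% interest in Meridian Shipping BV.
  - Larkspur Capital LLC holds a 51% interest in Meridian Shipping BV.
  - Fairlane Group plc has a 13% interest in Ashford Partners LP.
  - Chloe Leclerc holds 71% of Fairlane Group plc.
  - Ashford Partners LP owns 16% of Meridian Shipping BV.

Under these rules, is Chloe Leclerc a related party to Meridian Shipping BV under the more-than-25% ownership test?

Chain via Fairlane Group plc → Ashford Partners LP (R2): 71% × 13% × 16% = 1.4768% of Meridian Shipping BV.
Chain via Silverbay Services GmbH → Larkspur Capital LLC (R2): 16% × 33% × 51% = 2.6928% of Meridian Shipping BV.
Aggregating (R1): 1.4768% + 2.6928% = 4.1696%.
4.1696% does not exceed the 25% threshold, so Chloe is not a related party to Meridian Shipping BV.

No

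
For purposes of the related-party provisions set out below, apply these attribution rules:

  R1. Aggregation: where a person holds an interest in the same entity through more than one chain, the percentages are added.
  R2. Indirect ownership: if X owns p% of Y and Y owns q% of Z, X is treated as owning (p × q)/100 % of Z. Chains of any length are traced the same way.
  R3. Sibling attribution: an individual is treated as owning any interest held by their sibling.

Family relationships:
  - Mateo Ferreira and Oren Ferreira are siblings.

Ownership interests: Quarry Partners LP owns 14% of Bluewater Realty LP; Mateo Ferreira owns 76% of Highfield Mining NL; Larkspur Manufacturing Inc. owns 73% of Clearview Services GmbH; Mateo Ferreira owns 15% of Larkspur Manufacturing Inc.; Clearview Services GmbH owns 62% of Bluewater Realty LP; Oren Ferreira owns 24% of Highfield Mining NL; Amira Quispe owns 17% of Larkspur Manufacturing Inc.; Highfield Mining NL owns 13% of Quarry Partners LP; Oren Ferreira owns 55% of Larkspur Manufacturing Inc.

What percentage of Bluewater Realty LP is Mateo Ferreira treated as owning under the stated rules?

33.502%

By sibling attribution (R3), Mateo Ferreira is treated as also owning Oren Ferreira's interest in Highfield Mining NL, giving 76% + 24% = 100%.
By sibling attribution (R3), Mateo Ferreira is treated as also owning Oren Ferreira's interest in Larkspur Manufacturing Inc, giving 15% + 55% = 70%.
Chain via Highfield Mining NL → Quarry Partners LP (R2): 100% × 13% × 14% = 1.82% of Bluewater Realty LP.
Chain via Larkspur Manufacturing Inc. → Clearview Services GmbH (R2): 70% × 73% × 62% = 31.682% of Bluewater Realty LP.
Aggregating (R1): 1.82% + 31.682% = 33.502%.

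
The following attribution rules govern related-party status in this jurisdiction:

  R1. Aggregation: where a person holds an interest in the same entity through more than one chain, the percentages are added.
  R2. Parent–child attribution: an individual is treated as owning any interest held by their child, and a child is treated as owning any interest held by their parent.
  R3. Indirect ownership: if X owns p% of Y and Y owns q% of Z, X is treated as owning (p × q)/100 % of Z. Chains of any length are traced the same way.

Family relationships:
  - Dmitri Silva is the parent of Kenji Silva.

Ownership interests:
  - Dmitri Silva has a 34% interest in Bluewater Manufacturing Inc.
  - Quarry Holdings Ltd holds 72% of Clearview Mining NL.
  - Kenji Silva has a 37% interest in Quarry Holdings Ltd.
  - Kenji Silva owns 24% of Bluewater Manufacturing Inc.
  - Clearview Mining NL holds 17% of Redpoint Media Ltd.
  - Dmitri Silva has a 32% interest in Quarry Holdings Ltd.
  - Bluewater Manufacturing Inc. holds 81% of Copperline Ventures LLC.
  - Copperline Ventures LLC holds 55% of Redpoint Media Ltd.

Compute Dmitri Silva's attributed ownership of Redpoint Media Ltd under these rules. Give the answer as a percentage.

34.2846%

By parent–child attribution (R2), Dmitri Silva is treated as also owning Kenji Silva's interest in Bluewater Manufacturing Inc, giving 34% + 24% = 58%.
By parent–child attribution (R2), Dmitri Silva is treated as also owning Kenji Silva's interest in Quarry Holdings Ltd, giving 32% + 37% = 69%.
Chain via Bluewater Manufacturing Inc. → Copperline Ventures LLC (R3): 58% × 81% × 55% = 25.839% of Redpoint Media Ltd.
Chain via Quarry Holdings Ltd → Clearview Mining NL (R3): 69% × 72% × 17% = 8.4456% of Redpoint Media Ltd.
Aggregating (R1): 25.839% + 8.4456% = 34.2846%.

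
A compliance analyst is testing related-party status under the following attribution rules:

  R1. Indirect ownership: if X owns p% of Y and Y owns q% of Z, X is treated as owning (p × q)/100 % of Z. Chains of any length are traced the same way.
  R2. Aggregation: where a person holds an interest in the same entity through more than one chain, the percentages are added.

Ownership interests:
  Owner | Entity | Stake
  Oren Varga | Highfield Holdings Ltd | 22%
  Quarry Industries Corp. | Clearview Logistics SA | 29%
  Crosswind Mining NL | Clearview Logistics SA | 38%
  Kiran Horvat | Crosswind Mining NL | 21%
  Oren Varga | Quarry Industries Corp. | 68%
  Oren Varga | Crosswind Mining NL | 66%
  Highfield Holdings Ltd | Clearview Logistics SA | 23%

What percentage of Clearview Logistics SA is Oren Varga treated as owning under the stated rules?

49.86%

Chain via Highfield Holdings Ltd (R1): 22% × 23% = 5.06% of Clearview Logistics SA.
Chain via Crosswind Mining NL (R1): 66% × 38% = 25.08% of Clearview Logistics SA.
Chain via Quarry Industries Corp. (R1): 68% × 29% = 19.72% of Clearview Logistics SA.
Aggregating (R2): 5.06% + 25.08% + 19.72% = 49.86%.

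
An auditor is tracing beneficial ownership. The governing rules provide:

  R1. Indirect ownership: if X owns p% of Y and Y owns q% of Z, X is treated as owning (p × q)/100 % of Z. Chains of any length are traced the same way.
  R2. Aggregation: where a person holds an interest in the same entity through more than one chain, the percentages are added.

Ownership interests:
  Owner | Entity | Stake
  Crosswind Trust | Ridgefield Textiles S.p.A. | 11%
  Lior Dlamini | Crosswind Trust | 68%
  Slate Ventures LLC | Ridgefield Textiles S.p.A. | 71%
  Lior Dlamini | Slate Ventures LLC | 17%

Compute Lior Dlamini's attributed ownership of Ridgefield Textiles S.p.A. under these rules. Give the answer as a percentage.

Chain via Crosswind Trust (R1): 68% × 11% = 7.48% of Ridgefield Textiles S.p.A.
Chain via Slate Ventures LLC (R1): 17% × 71% = 12.07% of Ridgefield Textiles S.p.A.
Aggregating (R2): 7.48% + 12.07% = 19.55%.

19.55%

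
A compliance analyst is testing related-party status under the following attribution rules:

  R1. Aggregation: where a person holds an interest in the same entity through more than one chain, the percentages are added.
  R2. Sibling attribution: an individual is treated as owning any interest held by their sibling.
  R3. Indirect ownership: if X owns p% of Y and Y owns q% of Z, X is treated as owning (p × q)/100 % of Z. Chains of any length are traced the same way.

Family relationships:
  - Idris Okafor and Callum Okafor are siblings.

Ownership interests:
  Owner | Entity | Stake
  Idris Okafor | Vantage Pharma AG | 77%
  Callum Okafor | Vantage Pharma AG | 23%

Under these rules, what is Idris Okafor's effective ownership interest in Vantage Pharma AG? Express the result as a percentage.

100%

By sibling attribution (R2), Idris Okafor is treated as also owning Callum Okafor's interest in Vantage Pharma AG, giving 77% + 23% = 100%.
Direct interest in Vantage Pharma AG: 100%.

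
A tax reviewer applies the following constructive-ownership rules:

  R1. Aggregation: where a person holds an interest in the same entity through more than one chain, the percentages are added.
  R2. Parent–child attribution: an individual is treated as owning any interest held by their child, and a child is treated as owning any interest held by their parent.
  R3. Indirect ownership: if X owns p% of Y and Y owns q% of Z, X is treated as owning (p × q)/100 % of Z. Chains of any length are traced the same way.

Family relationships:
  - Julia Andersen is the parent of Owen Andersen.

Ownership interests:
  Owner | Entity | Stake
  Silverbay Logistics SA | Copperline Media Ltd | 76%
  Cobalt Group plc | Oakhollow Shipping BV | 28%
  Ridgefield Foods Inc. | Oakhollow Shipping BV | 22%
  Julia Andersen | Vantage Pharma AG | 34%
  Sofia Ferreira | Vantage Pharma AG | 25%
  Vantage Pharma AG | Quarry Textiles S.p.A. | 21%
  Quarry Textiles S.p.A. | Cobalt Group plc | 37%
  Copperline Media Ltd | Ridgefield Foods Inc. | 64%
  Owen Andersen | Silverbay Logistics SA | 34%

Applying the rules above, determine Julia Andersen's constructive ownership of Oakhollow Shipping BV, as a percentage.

4.377976%

By parent–child attribution (R2), Julia Andersen is treated as owning Owen Andersen's 34% interest in Silverbay Logistics SA.
Chain via Vantage Pharma AG → Quarry Textiles S.p.A. → Cobalt Group plc (R3): 34% × 21% × 37% × 28% = 0.739704% of Oakhollow Shipping BV.
Chain via Silverbay Logistics SA → Copperline Media Ltd → Ridgefield Foods Inc. (R3): 34% × 76% × 64% × 22% = 3.638272% of Oakhollow Shipping BV.
Aggregating (R1): 0.739704% + 3.638272% = 4.377976%.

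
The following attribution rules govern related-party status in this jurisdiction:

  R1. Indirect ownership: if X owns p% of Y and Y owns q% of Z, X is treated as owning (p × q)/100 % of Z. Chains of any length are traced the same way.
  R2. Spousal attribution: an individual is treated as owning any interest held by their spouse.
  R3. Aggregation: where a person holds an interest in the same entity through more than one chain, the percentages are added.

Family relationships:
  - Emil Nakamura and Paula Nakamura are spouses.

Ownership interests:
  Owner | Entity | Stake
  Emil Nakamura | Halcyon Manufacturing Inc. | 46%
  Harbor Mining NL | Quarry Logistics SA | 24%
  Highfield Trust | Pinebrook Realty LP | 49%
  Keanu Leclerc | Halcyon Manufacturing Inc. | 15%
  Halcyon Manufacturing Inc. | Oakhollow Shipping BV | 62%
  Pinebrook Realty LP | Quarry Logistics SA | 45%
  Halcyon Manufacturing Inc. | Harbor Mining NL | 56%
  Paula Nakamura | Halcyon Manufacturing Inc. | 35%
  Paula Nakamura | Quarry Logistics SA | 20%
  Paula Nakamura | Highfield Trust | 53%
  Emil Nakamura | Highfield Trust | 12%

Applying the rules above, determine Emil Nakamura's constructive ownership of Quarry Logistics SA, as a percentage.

By spousal attribution (R2), Emil Nakamura is treated as also owning Paula Nakamura's interest in Halcyon Manufacturing Inc, giving 46% + 35% = 81%.
By spousal attribution (R2), Emil Nakamura is treated as also owning Paula Nakamura's interest in Highfield Trust, giving 12% + 53% = 65%.
By spousal attribution (R2), Emil Nakamura is treated as owning Paula Nakamura's 20% interest in Quarry Logistics SA.
Chain via Halcyon Manufacturing Inc. → Harbor Mining NL (R1): 81% × 56% × 24% = 10.8864% of Quarry Logistics SA.
Chain via Highfield Trust → Pinebrook Realty LP (R1): 65% × 49% × 45% = 14.3325% of Quarry Logistics SA.
Direct interest in Quarry Logistics SA: 20%.
Aggregating (R3): 10.8864% + 14.3325% + 20% = 45.2189%.

45.2189%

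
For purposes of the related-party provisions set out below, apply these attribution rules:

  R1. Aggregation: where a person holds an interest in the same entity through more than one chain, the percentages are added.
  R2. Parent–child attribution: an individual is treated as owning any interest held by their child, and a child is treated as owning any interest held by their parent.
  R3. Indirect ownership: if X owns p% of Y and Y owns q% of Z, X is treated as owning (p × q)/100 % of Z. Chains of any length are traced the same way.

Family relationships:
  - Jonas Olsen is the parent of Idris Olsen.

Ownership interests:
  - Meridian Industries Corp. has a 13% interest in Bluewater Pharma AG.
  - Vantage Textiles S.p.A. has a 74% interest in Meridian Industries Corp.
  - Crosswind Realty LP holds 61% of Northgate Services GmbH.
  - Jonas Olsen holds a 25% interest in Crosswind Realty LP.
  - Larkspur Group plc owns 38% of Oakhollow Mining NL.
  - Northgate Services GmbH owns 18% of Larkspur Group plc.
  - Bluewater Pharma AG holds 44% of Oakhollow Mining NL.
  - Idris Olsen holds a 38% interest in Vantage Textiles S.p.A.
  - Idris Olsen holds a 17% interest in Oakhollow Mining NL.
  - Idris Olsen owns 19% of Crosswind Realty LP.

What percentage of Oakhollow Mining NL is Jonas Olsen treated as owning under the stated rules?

By parent–child attribution (R2), Jonas Olsen is treated as also owning Idris Olsen's interest in Crosswind Realty LP, giving 25% + 19% = 44%.
By parent–child attribution (R2), Jonas Olsen is treated as owning Idris Olsen's 38% interest in Vantage Textiles S.p.A.
By parent–child attribution (R2), Jonas Olsen is treated as owning Idris Olsen's 17% interest in Oakhollow Mining NL.
Chain via Crosswind Realty LP → Northgate Services GmbH → Larkspur Group plc (R3): 44% × 61% × 18% × 38% = 1.835856% of Oakhollow Mining NL.
Chain via Vantage Textiles S.p.A. → Meridian Industries Corp. → Bluewater Pharma AG (R3): 38% × 74% × 13% × 44% = 1.608464% of Oakhollow Mining NL.
Direct interest in Oakhollow Mining NL: 17%.
Aggregating (R1): 1.835856% + 1.608464% + 17% = 20.44432%.

20.44432%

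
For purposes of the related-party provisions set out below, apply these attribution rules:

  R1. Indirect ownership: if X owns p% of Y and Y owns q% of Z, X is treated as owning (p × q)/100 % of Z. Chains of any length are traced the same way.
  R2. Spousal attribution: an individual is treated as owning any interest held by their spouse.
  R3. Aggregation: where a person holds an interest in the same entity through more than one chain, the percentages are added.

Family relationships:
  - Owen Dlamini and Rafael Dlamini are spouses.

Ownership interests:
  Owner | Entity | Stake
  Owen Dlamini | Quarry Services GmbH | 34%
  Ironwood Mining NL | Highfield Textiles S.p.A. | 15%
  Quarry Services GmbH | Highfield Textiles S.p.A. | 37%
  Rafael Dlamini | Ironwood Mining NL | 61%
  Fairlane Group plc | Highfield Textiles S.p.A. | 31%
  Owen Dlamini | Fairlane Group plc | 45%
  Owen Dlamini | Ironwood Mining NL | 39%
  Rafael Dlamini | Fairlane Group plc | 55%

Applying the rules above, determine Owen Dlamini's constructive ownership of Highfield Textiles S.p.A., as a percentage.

By spousal attribution (R2), Owen Dlamini is treated as also owning Rafael Dlamini's interest in Fairlane Group plc, giving 45% + 55% = 100%.
By spousal attribution (R2), Owen Dlamini is treated as also owning Rafael Dlamini's interest in Ironwood Mining NL, giving 39% + 61% = 100%.
Chain via Fairlane Group plc (R1): 100% × 31% = 31% of Highfield Textiles S.p.A.
Chain via Ironwood Mining NL (R1): 100% × 15% = 15% of Highfield Textiles S.p.A.
Chain via Quarry Services GmbH (R1): 34% × 37% = 12.58% of Highfield Textiles S.p.A.
Aggregating (R3): 31% + 15% + 12.58% = 58.58%.

58.58%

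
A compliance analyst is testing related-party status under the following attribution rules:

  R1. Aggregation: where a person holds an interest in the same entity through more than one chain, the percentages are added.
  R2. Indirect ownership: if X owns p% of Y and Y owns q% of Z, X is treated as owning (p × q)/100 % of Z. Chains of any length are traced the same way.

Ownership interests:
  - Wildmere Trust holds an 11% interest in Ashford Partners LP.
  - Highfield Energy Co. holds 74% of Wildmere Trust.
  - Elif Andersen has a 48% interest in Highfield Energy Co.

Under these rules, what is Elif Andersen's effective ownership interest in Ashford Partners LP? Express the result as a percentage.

3.9072%

Chain via Highfield Energy Co. → Wildmere Trust (R2): 48% × 74% × 11% = 3.9072% of Ashford Partners LP.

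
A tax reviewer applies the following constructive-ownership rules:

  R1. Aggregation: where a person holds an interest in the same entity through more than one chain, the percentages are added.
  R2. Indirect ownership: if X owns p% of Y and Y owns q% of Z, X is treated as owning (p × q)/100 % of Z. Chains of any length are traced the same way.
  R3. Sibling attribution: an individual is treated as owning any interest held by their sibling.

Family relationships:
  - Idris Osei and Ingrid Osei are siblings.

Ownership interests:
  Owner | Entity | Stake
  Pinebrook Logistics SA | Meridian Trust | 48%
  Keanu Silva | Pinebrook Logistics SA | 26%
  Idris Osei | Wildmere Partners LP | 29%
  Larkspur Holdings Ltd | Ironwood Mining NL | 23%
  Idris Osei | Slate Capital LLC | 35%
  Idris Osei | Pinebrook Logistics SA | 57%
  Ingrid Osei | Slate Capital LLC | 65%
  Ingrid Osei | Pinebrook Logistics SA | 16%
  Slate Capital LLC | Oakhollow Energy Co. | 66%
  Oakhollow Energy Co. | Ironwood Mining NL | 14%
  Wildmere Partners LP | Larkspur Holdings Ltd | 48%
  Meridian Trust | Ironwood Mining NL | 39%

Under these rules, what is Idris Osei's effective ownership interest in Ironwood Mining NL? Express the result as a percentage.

26.1072%

By sibling attribution (R3), Idris Osei is treated as also owning Ingrid Osei's interest in Pinebrook Logistics SA, giving 57% + 16% = 73%.
By sibling attribution (R3), Idris Osei is treated as also owning Ingrid Osei's interest in Slate Capital LLC, giving 35% + 65% = 100%.
Chain via Pinebrook Logistics SA → Meridian Trust (R2): 73% × 48% × 39% = 13.6656% of Ironwood Mining NL.
Chain via Slate Capital LLC → Oakhollow Energy Co. (R2): 100% × 66% × 14% = 9.24% of Ironwood Mining NL.
Chain via Wildmere Partners LP → Larkspur Holdings Ltd (R2): 29% × 48% × 23% = 3.2016% of Ironwood Mining NL.
Aggregating (R1): 13.6656% + 9.24% + 3.2016% = 26.1072%.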